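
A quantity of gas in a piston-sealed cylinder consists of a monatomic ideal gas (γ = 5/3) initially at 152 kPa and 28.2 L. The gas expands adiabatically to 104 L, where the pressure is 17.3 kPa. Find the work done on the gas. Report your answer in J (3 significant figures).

Adiabatic: W = (P₁V₁ − P₂V₂)/(γ − 1) with γ = 5/3.
P₁V₁ = 4286 J, P₂V₂ = 1799 J.
W = (4286 − 1799) / 0.6667 = 3731 J.
Work on gas = −W_by = -3731 J.

W ≈ -3730 J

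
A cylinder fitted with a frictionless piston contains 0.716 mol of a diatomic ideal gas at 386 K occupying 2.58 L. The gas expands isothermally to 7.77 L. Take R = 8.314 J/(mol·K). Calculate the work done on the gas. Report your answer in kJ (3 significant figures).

Isothermal: W = nRT ln(V₂/V₁).
W = (0.716)(8.314)(386) × ln(7.77/2.58)
  = 2298 × 1.102
W_by_gas = 2533 J; work on gas = −W_by = -2533 J.

W ≈ -2.53 kJ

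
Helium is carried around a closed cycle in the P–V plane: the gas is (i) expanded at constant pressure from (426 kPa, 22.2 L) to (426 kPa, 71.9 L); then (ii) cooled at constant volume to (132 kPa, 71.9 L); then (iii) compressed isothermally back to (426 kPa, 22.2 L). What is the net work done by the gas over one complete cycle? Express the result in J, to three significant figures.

W_net ≈ 10000 J

Leg (i): W = PΔV = (426)(71.9 − 22.2) = 21172 J.
Leg (ii): W = 0.
Leg (iii): W = PᵢVᵢ ln(V_f/Vᵢ) = (9491) ln(22.2/71.9) = -11153 J.
W_net = 21172 − 11153 = 10019 J.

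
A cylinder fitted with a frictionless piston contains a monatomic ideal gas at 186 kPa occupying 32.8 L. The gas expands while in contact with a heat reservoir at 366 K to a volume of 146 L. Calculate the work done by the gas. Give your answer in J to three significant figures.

Isothermal: W = nRT ln(V₂/V₁) = P₁V₁ ln(V₂/V₁).
P₁V₁ = (186 kPa)(32.8 L) = 6101 J.
W = 6101 × ln(146/32.8) = 6101 × 1.493
W_by_gas = 9110 J.

W ≈ 9110 J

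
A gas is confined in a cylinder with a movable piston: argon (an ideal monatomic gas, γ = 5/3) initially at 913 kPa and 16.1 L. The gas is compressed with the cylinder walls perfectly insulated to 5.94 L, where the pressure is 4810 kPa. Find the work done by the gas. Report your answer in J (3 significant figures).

Adiabatic: W = (P₁V₁ − P₂V₂)/(γ − 1) with γ = 5/3.
P₁V₁ = 14699 J, P₂V₂ = 28571 J.
W = (14699 − 28571) / 0.6667 = -20808 J.

W ≈ -20800 J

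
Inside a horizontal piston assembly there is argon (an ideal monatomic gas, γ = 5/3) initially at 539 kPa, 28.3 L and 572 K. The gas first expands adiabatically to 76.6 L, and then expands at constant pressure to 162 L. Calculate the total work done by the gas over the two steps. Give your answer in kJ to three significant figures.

W_total ≈ 19.9 kJ

Step 1 (adiabatic): W = (P₁V₁ − P₂V₂)/(γ−1) = (15254 − 7854)/0.667 = 11100 J.
After step 1: P = 102.5 kPa, V = 76.6 L, T = 294.5 K.
Step 2 (isobaric): W = PΔV = (102.5 kPa)(162 − 76.6 L) = 8756 J.
W_total = 11100 + 8756 = 19856 J.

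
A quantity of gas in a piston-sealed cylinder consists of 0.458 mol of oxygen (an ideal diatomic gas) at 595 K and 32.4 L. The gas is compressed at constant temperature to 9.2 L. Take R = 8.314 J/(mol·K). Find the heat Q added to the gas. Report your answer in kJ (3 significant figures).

Isothermal ⇒ ΔU = 0, so Q = W = nRT ln(V₂/V₁).
Q = (0.458)(8.314)(595) ln(9.2/32.4) = 2266 × -1.259 = -2852 J.

Q ≈ -2.85 kJ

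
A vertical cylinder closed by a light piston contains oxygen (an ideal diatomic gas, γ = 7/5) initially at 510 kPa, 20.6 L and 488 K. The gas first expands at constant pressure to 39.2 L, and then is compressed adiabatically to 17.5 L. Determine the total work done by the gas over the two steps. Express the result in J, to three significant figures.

Step 1 (isobaric): W = PΔV = (510 kPa)(39.2 − 20.6 L) = 9486 J.
After step 1: P = 510 kPa, V = 39.2 L, T = 928.6 K.
Step 2 (adiabatic): W = (P₁V₁ − P₂V₂)/(γ−1) = (19992 − 27603)/0.4 = -19027 J.
W_total = 9486 − 19027 = -9541 J.

W_total ≈ -9540 J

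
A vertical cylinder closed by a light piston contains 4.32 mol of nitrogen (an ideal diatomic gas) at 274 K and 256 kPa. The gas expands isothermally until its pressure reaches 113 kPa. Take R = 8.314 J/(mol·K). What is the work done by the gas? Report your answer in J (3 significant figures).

W ≈ 8050 J

Isothermal process: W = nRT ln(V₂/V₁) = nRT ln(P₁/P₂).
W = (4.32)(8.314)(274) × ln(256/113)
  = 9841 × ln(2.265) = 9841 × 0.8178
W_by_gas = 8048 J.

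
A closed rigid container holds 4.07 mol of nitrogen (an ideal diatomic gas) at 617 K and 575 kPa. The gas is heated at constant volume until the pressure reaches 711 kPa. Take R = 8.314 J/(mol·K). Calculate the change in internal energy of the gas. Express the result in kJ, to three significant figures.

ΔU ≈ 12.3 kJ

Constant volume ⇒ W = 0, so Q = ΔU = nCᵥΔT with Cᵥ = 5R/2 = 20.79 J/(mol·K).
At constant V, T₂/T₁ = P₂/P₁ ⇒ ΔT = T₁(P₂/P₁ − 1) = 617·(711/575 − 1) = 145.9 K.
ΔU = (4.07)(20.79)(145.9) = 12345 J.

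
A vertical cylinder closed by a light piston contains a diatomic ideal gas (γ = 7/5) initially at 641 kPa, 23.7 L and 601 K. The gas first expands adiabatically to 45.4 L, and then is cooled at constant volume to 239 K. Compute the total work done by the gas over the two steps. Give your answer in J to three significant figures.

Step 1 (adiabatic): W = (P₁V₁ − P₂V₂)/(γ−1) = (15192 − 11713)/0.4 = 8696 J.
Step 2 (isochoric): W = 0 (constant volume).
W_total = 8696 + 0 = 8696 J.

W_total ≈ 8700 J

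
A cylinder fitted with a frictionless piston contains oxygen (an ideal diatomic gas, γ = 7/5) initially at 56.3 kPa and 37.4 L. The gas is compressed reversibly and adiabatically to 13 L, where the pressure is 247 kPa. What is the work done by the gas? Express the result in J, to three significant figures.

W ≈ -2760 J

Adiabatic: W = (P₁V₁ − P₂V₂)/(γ − 1) with γ = 7/5.
P₁V₁ = 2106 J, P₂V₂ = 3211 J.
W = (2106 − 3211) / 0.4 = -2763 J.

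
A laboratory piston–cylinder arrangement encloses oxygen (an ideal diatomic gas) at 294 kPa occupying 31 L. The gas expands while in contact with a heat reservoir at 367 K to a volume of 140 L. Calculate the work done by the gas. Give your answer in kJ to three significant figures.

Isothermal: W = nRT ln(V₂/V₁) = P₁V₁ ln(V₂/V₁).
P₁V₁ = (294 kPa)(31 L) = 9114 J.
W = 9114 × ln(140/31) = 9114 × 1.508
W_by_gas = 13741 J.

W ≈ 13.7 kJ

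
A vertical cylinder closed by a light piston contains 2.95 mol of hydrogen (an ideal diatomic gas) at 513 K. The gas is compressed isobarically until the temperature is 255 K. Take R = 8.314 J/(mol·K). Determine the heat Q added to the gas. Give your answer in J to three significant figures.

Isobaric: W = nRΔT = (2.95)(8.314)(-258) = -6328 J.
ΔU = nCᵥΔT with Cᵥ = 5R/2: ΔU = (2.95)(20.79)(-258) = -15819 J.
Q = ΔU + W = -15819 − 6328 = -22147 J.

Q ≈ -22100 J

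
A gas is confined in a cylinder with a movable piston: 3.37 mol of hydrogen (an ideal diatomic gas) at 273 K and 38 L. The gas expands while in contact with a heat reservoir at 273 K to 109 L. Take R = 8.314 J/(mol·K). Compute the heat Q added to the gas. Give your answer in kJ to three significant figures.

Isothermal ⇒ ΔU = 0, so Q = W = nRT ln(V₂/V₁).
Q = (3.37)(8.314)(273) ln(109/38) = 7649 × 1.054 = 8060 J.

Q ≈ 8.06 kJ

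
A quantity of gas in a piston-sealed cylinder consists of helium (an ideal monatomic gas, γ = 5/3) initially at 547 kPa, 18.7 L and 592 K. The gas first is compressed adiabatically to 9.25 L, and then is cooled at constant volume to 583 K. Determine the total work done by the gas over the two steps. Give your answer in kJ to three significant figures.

W_total ≈ -9.19 kJ

Step 1 (adiabatic): W = (P₁V₁ − P₂V₂)/(γ−1) = (10229 − 16354)/0.667 = -9188 J.
Step 2 (isochoric): W = 0 (constant volume).
W_total = -9188 + 0 = -9188 J.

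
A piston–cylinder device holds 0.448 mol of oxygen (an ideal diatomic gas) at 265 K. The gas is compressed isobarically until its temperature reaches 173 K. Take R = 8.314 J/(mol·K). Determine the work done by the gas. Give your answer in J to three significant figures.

W ≈ -343 J

Isobaric: W = P ΔV = nR ΔT.
W = (0.448)(8.314)(173 − 265) = -342.7 J.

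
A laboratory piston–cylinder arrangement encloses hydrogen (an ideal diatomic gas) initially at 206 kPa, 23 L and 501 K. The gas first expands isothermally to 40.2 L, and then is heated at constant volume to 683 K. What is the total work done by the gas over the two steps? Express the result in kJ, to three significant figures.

W_total ≈ 2.65 kJ

Step 1 (isothermal): W = P₁V₁ ln(V₂/V₁) = (4738) ln(40.2/23) = 2646 J.
Step 2 (isochoric): W = 0 (constant volume).
W_total = 2646 + 0 = 2646 J.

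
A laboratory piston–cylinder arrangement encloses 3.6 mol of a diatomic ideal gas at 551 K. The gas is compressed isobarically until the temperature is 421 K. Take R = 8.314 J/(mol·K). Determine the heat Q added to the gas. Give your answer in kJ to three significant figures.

Q ≈ -13.6 kJ

Isobaric: W = nRΔT = (3.6)(8.314)(-130) = -3891 J.
ΔU = nCᵥΔT with Cᵥ = 5R/2: ΔU = (3.6)(20.79)(-130) = -9727 J.
Q = ΔU + W = -9727 − 3891 = -13618 J.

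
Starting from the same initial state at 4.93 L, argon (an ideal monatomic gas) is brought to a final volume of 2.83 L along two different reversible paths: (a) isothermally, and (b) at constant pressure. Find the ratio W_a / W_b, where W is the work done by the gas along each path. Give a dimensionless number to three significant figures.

Path (a) isothermal: W = P₁V₁ ln(V₂/V₁) → W_a/(P₁V₁) = -0.5551.
Path (b) isobaric: W = P₁(V₂ − V₁) → W_b/(P₁V₁) = -0.426.
W_a / W_b = -0.5551 / -0.426 = 1.303.

W_a / W_b ≈ 1.30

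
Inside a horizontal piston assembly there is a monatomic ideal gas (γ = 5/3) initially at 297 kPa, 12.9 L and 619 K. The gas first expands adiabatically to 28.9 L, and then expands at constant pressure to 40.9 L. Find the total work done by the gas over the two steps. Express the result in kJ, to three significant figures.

Step 1 (adiabatic): W = (P₁V₁ − P₂V₂)/(γ−1) = (3831 − 2238)/0.667 = 2390 J.
After step 1: P = 77.43 kPa, V = 28.9 L, T = 361.5 K.
Step 2 (isobaric): W = PΔV = (77.43 kPa)(40.9 − 28.9 L) = 929.2 J.
W_total = 2390 + 929.2 = 3320 J.

W_total ≈ 3.32 kJ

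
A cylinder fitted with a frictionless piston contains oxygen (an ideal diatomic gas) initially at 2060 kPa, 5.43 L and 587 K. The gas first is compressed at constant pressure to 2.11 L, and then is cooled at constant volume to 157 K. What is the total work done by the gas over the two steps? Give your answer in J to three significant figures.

Step 1 (isobaric): W = PΔV = (2060 kPa)(2.11 − 5.43 L) = -6839 J.
Step 2 (isochoric): W = 0 (constant volume).
W_total = -6839 + 0 = -6839 J.

W_total ≈ -6840 J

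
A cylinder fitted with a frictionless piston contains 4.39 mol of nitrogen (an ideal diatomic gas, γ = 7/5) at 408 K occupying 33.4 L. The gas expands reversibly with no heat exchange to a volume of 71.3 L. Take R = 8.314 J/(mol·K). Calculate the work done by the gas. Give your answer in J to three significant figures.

Adiabatic: TV^(γ−1) = const with γ = 7/5.
T₂ = T₁ (V₁/V₂)^(γ−1) = 408 × (33.4/71.3)^0.4 = 408 × 0.7384 = 301.2 K.
W_by = nCᵥ(T₁ − T₂) = (4.39)(20.79)(408 − 301.2) = 9741 J.

W ≈ 9740 J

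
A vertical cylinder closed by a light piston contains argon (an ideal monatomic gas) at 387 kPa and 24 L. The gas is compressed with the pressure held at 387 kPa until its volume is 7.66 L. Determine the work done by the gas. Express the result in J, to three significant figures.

Isobaric: W = P ΔV.
W = (387 kPa)(7.66 − 24 L) = (387)(-16.34) = -6324 J.

W ≈ -6320 J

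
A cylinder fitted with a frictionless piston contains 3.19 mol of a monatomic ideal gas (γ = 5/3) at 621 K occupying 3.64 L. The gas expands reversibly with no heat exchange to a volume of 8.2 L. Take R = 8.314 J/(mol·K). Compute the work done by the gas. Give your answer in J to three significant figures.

W ≈ 10300 J

Adiabatic: TV^(γ−1) = const with γ = 5/3.
T₂ = T₁ (V₁/V₂)^(γ−1) = 621 × (3.64/8.2)^0.667 = 621 × 0.5819 = 361.4 K.
W_by = nCᵥ(T₁ − T₂) = (3.19)(12.47)(621 − 361.4) = 10329 J.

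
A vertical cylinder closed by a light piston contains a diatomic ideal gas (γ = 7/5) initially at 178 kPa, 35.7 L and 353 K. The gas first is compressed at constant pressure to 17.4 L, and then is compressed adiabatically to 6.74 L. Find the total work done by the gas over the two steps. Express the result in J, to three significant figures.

Step 1 (isobaric): W = PΔV = (178 kPa)(17.4 − 35.7 L) = -3257 J.
After step 1: P = 178 kPa, V = 17.4 L, T = 172.1 K.
Step 2 (adiabatic): W = (P₁V₁ − P₂V₂)/(γ−1) = (3097 − 4526)/0.4 = -3572 J.
W_total = -3257 − 3572 = -6830 J.

W_total ≈ -6830 J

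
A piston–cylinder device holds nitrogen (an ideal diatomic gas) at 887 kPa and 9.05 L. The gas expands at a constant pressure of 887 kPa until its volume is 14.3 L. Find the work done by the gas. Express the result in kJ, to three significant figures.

Isobaric: W = P ΔV.
W = (887 kPa)(14.3 − 9.05 L) = (887)(5.25) = 4657 J.

W ≈ 4.66 kJ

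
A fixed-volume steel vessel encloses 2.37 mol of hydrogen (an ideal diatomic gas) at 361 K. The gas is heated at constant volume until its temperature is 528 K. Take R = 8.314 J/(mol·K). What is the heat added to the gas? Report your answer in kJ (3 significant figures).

Constant volume ⇒ W = 0, so Q = ΔU = nCᵥΔT with Cᵥ = 5R/2 = 20.79 J/(mol·K).
ΔU = (2.37)(20.79)(528 − 361) = 8226 J.

Q ≈ 8.23 kJ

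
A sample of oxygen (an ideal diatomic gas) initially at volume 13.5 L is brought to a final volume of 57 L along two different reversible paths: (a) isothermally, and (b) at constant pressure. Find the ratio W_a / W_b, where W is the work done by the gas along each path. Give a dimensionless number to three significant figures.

Path (a) isothermal: W = P₁V₁ ln(V₂/V₁) → W_a/(P₁V₁) = 1.44.
Path (b) isobaric: W = P₁(V₂ − V₁) → W_b/(P₁V₁) = 3.222.
W_a / W_b = 1.44 / 3.222 = 0.447.

W_a / W_b ≈ 0.447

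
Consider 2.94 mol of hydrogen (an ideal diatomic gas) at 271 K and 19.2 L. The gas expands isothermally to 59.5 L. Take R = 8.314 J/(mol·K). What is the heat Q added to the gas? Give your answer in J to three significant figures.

Q ≈ 7490 J

Isothermal ⇒ ΔU = 0, so Q = W = nRT ln(V₂/V₁).
Q = (2.94)(8.314)(271) ln(59.5/19.2) = 6624 × 1.131 = 7492 J.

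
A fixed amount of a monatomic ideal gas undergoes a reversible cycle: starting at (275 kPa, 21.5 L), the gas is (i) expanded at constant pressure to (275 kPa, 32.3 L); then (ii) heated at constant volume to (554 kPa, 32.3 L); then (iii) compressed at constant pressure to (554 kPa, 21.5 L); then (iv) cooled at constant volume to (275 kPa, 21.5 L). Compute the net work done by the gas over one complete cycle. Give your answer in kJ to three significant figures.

Constant-volume legs do no work.
W(i) = (275)(32.3 − 21.5) = 2970 J; W(iii) = (554)(21.5 − 32.3) = -5983 J.
W_net = 2970 − 5983 = -3013 J (the counter-clockwise enclosed area).

W_net ≈ -3.01 kJ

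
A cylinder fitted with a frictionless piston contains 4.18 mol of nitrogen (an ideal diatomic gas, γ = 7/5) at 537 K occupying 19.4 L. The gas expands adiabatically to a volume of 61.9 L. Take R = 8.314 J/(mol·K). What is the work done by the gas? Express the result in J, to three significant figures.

Adiabatic: TV^(γ−1) = const with γ = 7/5.
T₂ = T₁ (V₁/V₂)^(γ−1) = 537 × (19.4/61.9)^0.4 = 537 × 0.6287 = 337.6 K.
W_by = nCᵥ(T₁ − T₂) = (4.18)(20.79)(537 − 337.6) = 17323 J.

W ≈ 17300 J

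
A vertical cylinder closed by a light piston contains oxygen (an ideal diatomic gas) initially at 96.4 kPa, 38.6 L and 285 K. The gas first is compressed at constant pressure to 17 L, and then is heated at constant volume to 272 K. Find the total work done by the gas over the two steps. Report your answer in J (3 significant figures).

W_total ≈ -2080 J

Step 1 (isobaric): W = PΔV = (96.4 kPa)(17 − 38.6 L) = -2082 J.
Step 2 (isochoric): W = 0 (constant volume).
W_total = -2082 + 0 = -2082 J.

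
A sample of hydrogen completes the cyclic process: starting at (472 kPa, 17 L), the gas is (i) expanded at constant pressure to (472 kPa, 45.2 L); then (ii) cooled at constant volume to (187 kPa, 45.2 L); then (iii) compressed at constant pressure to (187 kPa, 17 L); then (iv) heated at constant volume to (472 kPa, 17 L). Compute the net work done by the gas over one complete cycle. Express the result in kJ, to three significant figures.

Constant-volume legs do no work.
W(i) = (472)(45.2 − 17) = 13310 J; W(iii) = (187)(17 − 45.2) = -5273 J.
W_net = 13310 − 5273 = 8037 J (the clockwise enclosed area).

W_net ≈ 8.04 kJ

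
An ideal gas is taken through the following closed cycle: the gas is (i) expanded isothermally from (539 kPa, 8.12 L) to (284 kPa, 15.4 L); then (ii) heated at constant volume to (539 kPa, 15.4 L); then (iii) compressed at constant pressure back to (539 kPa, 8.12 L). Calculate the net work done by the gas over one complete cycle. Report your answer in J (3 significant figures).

W_net ≈ -1120 J

Leg (i): W = PᵢVᵢ ln(V_f/Vᵢ) = (4377) ln(15.4/8.12) = 2801 J.
Leg (ii): W = 0.
Leg (iii): W = PΔV = (539)(8.12 − 15.4) = -3924 J.
W_net = 2801 − 3924 = -1123 J.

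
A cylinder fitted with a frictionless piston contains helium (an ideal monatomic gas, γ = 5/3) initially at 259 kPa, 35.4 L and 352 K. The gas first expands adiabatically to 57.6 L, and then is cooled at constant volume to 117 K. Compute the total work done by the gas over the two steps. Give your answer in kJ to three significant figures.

W_total ≈ 3.81 kJ

Step 1 (adiabatic): W = (P₁V₁ − P₂V₂)/(γ−1) = (9169 − 6628)/0.667 = 3811 J.
Step 2 (isochoric): W = 0 (constant volume).
W_total = 3811 + 0 = 3811 J.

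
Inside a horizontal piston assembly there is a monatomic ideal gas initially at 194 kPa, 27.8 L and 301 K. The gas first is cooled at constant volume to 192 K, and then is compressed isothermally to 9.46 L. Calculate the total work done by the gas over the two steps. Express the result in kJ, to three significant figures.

W_total ≈ -3.71 kJ

Step 1 (isochoric): W = 0 (constant volume).
After step 1: P = 123.7 kPa (V unchanged).
Step 2 (isothermal): W = P₁V₁ ln(V₂/V₁) = (3440) ln(9.46/27.8) = -3708 J.
W_total = 0 − 3708 = -3708 J.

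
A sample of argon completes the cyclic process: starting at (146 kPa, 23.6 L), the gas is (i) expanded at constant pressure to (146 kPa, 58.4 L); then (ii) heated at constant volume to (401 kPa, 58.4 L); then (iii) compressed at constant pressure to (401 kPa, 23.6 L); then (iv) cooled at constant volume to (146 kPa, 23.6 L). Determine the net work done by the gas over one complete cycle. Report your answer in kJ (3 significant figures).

W_net ≈ -8.87 kJ

Constant-volume legs do no work.
W(i) = (146)(58.4 − 23.6) = 5081 J; W(iii) = (401)(23.6 − 58.4) = -13955 J.
W_net = 5081 − 13955 = -8874 J (the counter-clockwise enclosed area).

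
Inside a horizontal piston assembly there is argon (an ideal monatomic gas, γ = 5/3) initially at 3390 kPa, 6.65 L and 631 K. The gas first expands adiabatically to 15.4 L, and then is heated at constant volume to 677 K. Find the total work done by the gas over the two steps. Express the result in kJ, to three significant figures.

W_total ≈ 14.5 kJ

Step 1 (adiabatic): W = (P₁V₁ − P₂V₂)/(γ−1) = (22544 − 12879)/0.667 = 14496 J.
Step 2 (isochoric): W = 0 (constant volume).
W_total = 14496 + 0 = 14496 J.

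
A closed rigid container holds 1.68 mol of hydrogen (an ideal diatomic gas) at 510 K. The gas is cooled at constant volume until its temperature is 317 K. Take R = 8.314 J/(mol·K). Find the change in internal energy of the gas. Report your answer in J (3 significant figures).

ΔU ≈ -6740 J

Constant volume ⇒ W = 0, so Q = ΔU = nCᵥΔT with Cᵥ = 5R/2 = 20.79 J/(mol·K).
ΔU = (1.68)(20.79)(317 − 510) = -6739 J.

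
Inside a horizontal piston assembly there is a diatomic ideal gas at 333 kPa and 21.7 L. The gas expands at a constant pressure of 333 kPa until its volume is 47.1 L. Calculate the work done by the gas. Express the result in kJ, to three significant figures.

Isobaric: W = P ΔV.
W = (333 kPa)(47.1 − 21.7 L) = (333)(25.4) = 8458 J.

W ≈ 8.46 kJ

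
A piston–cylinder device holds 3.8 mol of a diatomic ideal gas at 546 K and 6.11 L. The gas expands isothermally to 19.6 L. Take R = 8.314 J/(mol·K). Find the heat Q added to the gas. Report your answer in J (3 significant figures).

Q ≈ 20100 J

Isothermal ⇒ ΔU = 0, so Q = W = nRT ln(V₂/V₁).
Q = (3.8)(8.314)(546) ln(19.6/6.11) = 17250 × 1.166 = 20107 J.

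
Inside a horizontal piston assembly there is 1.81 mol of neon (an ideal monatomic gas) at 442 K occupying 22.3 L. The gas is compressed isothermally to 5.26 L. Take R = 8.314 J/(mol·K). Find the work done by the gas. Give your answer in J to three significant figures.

Isothermal: W = nRT ln(V₂/V₁).
W = (1.81)(8.314)(442) × ln(5.26/22.3)
  = 6651 × -1.444
W_by_gas = -9608 J.

W ≈ -9610 J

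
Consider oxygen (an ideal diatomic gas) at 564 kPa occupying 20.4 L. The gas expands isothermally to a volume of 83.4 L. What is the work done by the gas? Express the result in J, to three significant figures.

Isothermal: W = nRT ln(V₂/V₁) = P₁V₁ ln(V₂/V₁).
P₁V₁ = (564 kPa)(20.4 L) = 11506 J.
W = 11506 × ln(83.4/20.4) = 11506 × 1.408
W_by_gas = 16201 J.

W ≈ 16200 J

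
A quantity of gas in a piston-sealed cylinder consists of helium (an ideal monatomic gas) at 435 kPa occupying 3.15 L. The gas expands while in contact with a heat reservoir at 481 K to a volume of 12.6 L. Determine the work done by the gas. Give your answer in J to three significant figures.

W ≈ 1900 J

Isothermal: W = nRT ln(V₂/V₁) = P₁V₁ ln(V₂/V₁).
P₁V₁ = (435 kPa)(3.15 L) = 1370 J.
W = 1370 × ln(12.6/3.15) = 1370 × 1.386
W_by_gas = 1900 J.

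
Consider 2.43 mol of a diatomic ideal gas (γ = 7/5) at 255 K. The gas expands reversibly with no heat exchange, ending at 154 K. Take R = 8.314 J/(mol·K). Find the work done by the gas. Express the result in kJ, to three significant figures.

W ≈ 5.10 kJ

Adiabatic ⇒ Q = 0, so W_by = −ΔU = nCᵥ(T₁ − T₂).
Cᵥ = 5R/2 = 20.79 J/(mol·K).
W = (2.43)(20.79)(255 − 154) = 5101 J.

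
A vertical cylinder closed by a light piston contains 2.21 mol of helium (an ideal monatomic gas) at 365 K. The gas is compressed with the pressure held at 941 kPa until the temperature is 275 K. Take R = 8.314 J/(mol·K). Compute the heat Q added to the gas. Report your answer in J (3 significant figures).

Isobaric: W = nRΔT = (2.21)(8.314)(-90) = -1654 J.
ΔU = nCᵥΔT with Cᵥ = 3R/2: ΔU = (2.21)(12.47)(-90) = -2480 J.
Q = ΔU + W = -2480 − 1654 = -4134 J.

Q ≈ -4130 J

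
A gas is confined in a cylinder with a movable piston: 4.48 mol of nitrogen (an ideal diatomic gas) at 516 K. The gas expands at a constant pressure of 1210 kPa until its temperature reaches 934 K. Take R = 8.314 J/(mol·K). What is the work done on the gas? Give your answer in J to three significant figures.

Isobaric: W = P ΔV = nR ΔT.
W = (4.48)(8.314)(934 − 516) = 15569 J.
Work on gas = −W_by = -15569 J.

W ≈ -15600 J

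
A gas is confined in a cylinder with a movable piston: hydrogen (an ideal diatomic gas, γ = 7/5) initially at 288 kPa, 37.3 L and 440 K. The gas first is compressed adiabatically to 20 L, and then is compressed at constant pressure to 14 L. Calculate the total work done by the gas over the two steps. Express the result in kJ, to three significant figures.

W_total ≈ -11.7 kJ

Step 1 (adiabatic): W = (P₁V₁ − P₂V₂)/(γ−1) = (10742 − 13784)/0.4 = -7604 J.
After step 1: P = 689.2 kPa, V = 20 L, T = 564.6 K.
Step 2 (isobaric): W = PΔV = (689.2 kPa)(14 − 20 L) = -4135 J.
W_total = -7604 − 4135 = -11739 J.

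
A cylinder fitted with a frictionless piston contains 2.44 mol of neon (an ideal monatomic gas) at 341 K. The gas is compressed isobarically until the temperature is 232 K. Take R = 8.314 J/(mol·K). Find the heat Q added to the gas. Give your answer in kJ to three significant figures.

Isobaric: W = nRΔT = (2.44)(8.314)(-109) = -2211 J.
ΔU = nCᵥΔT with Cᵥ = 3R/2: ΔU = (2.44)(12.47)(-109) = -3317 J.
Q = ΔU + W = -3317 − 2211 = -5528 J.

Q ≈ -5.53 kJ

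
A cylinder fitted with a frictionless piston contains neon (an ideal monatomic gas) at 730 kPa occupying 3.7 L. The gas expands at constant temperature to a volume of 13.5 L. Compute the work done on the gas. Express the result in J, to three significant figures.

W ≈ -3500 J

Isothermal: W = nRT ln(V₂/V₁) = P₁V₁ ln(V₂/V₁).
P₁V₁ = (730 kPa)(3.7 L) = 2701 J.
W = 2701 × ln(13.5/3.7) = 2701 × 1.294
W_by_gas = 3496 J; work on gas = −W_by = -3496 J.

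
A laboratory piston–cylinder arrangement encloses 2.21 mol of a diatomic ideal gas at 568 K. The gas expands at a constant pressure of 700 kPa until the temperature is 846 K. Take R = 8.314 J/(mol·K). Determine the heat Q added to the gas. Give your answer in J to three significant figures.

Q ≈ 17900 J

Isobaric: W = nRΔT = (2.21)(8.314)(278) = 5108 J.
ΔU = nCᵥΔT with Cᵥ = 5R/2: ΔU = (2.21)(20.79)(278) = 12770 J.
Q = ΔU + W = 12770 + 5108 = 17878 J.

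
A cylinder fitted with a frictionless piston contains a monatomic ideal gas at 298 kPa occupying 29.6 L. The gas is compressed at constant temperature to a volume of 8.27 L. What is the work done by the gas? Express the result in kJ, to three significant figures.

Isothermal: W = nRT ln(V₂/V₁) = P₁V₁ ln(V₂/V₁).
P₁V₁ = (298 kPa)(29.6 L) = 8821 J.
W = 8821 × ln(8.27/29.6) = 8821 × -1.275
W_by_gas = -11248 J.

W ≈ -11.2 kJ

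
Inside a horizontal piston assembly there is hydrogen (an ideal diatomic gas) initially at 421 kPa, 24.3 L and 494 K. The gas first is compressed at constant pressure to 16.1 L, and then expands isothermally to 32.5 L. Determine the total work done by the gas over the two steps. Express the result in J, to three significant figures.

W_total ≈ 1310 J

Step 1 (isobaric): W = PΔV = (421 kPa)(16.1 − 24.3 L) = -3452 J.
After step 1: P = 421 kPa, V = 16.1 L, T = 327.3 K.
Step 2 (isothermal): W = P₁V₁ ln(V₂/V₁) = (6778) ln(32.5/16.1) = 4761 J.
W_total = -3452 + 4761 = 1309 J.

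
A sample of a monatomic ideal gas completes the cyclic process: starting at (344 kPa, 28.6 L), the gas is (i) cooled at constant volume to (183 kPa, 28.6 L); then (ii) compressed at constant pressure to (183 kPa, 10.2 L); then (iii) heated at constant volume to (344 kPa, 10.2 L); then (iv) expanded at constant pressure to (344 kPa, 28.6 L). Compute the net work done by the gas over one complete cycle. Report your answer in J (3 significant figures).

Constant-volume legs do no work.
W(ii) = (183)(10.2 − 28.6) = -3367 J; W(iv) = (344)(28.6 − 10.2) = 6330 J.
W_net = -3367 + 6330 = 2962 J (the clockwise enclosed area).

W_net ≈ 2960 J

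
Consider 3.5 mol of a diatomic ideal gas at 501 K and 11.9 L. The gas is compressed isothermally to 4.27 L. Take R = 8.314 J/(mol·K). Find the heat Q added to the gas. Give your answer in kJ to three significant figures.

Isothermal ⇒ ΔU = 0, so Q = W = nRT ln(V₂/V₁).
Q = (3.5)(8.314)(501) ln(4.27/11.9) = 14579 × -1.025 = -14942 J.

Q ≈ -14.9 kJ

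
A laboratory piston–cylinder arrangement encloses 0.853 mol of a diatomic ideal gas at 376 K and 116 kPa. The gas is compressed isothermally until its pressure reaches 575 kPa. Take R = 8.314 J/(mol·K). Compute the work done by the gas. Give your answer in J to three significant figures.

W ≈ -4270 J

Isothermal process: W = nRT ln(V₂/V₁) = nRT ln(P₁/P₂).
W = (0.853)(8.314)(376) × ln(116/575)
  = 2667 × ln(0.2017) = 2667 × -1.601
W_by_gas = -4269 J.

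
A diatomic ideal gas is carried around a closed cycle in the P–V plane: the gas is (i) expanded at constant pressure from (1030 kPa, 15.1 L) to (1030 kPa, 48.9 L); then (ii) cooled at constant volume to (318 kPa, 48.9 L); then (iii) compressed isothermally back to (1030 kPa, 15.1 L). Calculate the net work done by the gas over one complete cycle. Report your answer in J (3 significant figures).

W_net ≈ 16500 J

Leg (i): W = PΔV = (1030)(48.9 − 15.1) = 34814 J.
Leg (ii): W = 0.
Leg (iii): W = PᵢVᵢ ln(V_f/Vᵢ) = (15550) ln(15.1/48.9) = -18273 J.
W_net = 34814 − 18273 = 16541 J.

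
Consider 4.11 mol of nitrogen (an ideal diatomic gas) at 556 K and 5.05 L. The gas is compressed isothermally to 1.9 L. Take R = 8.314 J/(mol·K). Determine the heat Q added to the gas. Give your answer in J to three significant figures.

Q ≈ -18600 J

Isothermal ⇒ ΔU = 0, so Q = W = nRT ln(V₂/V₁).
Q = (4.11)(8.314)(556) ln(1.9/5.05) = 18999 × -0.9775 = -18572 J.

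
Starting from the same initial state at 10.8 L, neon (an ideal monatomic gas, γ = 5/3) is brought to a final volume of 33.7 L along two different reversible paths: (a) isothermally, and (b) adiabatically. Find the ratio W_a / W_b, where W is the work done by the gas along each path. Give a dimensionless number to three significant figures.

Path (a) isothermal: W = P₁V₁ ln(V₂/V₁) → W_a/(P₁V₁) = 1.138.
Path (b) adiabatic: W = P₁V₁(1 − (V₁/V₂)^(γ−1))/(γ−1) → W_b/(P₁V₁) = 0.7975.
W_a / W_b = 1.138 / 0.7975 = 1.427.

W_a / W_b ≈ 1.43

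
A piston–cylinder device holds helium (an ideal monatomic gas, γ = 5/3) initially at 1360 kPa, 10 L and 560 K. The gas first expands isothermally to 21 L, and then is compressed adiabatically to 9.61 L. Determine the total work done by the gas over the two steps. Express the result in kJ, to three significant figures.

W_total ≈ -3.86 kJ

Step 1 (isothermal): W = P₁V₁ ln(V₂/V₁) = (13600) ln(21/10) = 10090 J.
After step 1: P = 647.6 kPa, V = 21 L, T = 560 K.
Step 2 (adiabatic): W = (P₁V₁ − P₂V₂)/(γ−1) = (13600 − 22902)/0.667 = -13953 J.
W_total = 10090 − 13953 = -3862 J.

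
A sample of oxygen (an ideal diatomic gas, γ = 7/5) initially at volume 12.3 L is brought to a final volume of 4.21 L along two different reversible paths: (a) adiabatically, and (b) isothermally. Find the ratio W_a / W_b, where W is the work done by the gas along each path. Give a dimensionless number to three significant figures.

W_a / W_b ≈ 1.25

Path (a) adiabatic: W = P₁V₁(1 − (V₁/V₂)^(γ−1))/(γ−1) → W_a/(P₁V₁) = -1.339.
Path (b) isothermal: W = P₁V₁ ln(V₂/V₁) → W_b/(P₁V₁) = -1.072.
W_a / W_b = -1.339 / -1.072 = 1.249.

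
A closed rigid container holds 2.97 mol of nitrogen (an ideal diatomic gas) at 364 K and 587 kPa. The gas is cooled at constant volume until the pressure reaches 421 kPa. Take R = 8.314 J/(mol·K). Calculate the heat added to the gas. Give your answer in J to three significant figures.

Q ≈ -6350 J

Constant volume ⇒ W = 0, so Q = ΔU = nCᵥΔT with Cᵥ = 5R/2 = 20.79 J/(mol·K).
At constant V, T₂/T₁ = P₂/P₁ ⇒ ΔT = T₁(P₂/P₁ − 1) = 364·(421/587 − 1) = -102.9 K.
ΔU = (2.97)(20.79)(-102.9) = -6354 J.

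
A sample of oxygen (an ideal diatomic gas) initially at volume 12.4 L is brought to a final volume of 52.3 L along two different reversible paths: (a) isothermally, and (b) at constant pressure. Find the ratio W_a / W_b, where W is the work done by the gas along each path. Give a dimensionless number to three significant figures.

Path (a) isothermal: W = P₁V₁ ln(V₂/V₁) → W_a/(P₁V₁) = 1.439.
Path (b) isobaric: W = P₁(V₂ − V₁) → W_b/(P₁V₁) = 3.218.
W_a / W_b = 1.439 / 3.218 = 0.4473.

W_a / W_b ≈ 0.447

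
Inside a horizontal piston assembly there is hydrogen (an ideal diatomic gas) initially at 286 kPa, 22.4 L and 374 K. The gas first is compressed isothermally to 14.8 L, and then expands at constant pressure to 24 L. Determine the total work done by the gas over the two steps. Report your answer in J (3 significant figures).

W_total ≈ 1330 J

Step 1 (isothermal): W = P₁V₁ ln(V₂/V₁) = (6406) ln(14.8/22.4) = -2655 J.
After step 1: P = 432.9 kPa, V = 14.8 L, T = 374 K.
Step 2 (isobaric): W = PΔV = (432.9 kPa)(24 − 14.8 L) = 3982 J.
W_total = -2655 + 3982 = 1327 J.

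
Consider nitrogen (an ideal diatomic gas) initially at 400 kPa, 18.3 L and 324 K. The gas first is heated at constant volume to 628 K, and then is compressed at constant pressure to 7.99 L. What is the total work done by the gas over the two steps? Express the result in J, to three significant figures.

Step 1 (isochoric): W = 0 (constant volume).
After step 1: P = 775.3 kPa (V unchanged).
Step 2 (isobaric): W = PΔV = (775.3 kPa)(7.99 − 18.3 L) = -7993 J.
W_total = 0 − 7993 = -7993 J.

W_total ≈ -7990 J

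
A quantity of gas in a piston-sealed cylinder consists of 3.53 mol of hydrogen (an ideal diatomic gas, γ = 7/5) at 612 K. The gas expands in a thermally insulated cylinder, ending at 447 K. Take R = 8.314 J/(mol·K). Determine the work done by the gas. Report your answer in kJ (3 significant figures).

W ≈ 12.1 kJ

Adiabatic ⇒ Q = 0, so W_by = −ΔU = nCᵥ(T₁ − T₂).
Cᵥ = 5R/2 = 20.79 J/(mol·K).
W = (3.53)(20.79)(612 − 447) = 12106 J.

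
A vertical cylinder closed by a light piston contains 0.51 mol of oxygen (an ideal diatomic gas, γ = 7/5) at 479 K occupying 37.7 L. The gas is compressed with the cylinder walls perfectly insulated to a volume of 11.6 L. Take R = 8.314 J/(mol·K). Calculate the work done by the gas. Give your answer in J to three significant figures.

Adiabatic: TV^(γ−1) = const with γ = 7/5.
T₂ = T₁ (V₁/V₂)^(γ−1) = 479 × (37.7/11.6)^0.4 = 479 × 1.602 = 767.5 K.
W_by = nCᵥ(T₁ − T₂) = (0.51)(20.79)(479 − 767.5) = -3058 J.

W ≈ -3060 J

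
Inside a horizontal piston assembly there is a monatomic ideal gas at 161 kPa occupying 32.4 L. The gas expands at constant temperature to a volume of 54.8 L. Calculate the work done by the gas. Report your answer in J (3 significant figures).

Isothermal: W = nRT ln(V₂/V₁) = P₁V₁ ln(V₂/V₁).
P₁V₁ = (161 kPa)(32.4 L) = 5216 J.
W = 5216 × ln(54.8/32.4) = 5216 × 0.5255
W_by_gas = 2741 J.

W ≈ 2740 J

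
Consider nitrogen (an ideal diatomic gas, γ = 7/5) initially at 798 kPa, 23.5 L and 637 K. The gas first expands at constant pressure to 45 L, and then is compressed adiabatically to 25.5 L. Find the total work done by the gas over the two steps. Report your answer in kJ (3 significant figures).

Step 1 (isobaric): W = PΔV = (798 kPa)(45 − 23.5 L) = 17157 J.
After step 1: P = 798 kPa, V = 45 L, T = 1220 K.
Step 2 (adiabatic): W = (P₁V₁ − P₂V₂)/(γ−1) = (35910 − 45070)/0.4 = -22899 J.
W_total = 17157 − 22899 = -5742 J.

W_total ≈ -5.74 kJ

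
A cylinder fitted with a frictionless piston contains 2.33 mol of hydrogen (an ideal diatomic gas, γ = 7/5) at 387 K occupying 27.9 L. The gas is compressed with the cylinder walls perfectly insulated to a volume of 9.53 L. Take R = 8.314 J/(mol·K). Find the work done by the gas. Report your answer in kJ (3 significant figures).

Adiabatic: TV^(γ−1) = const with γ = 7/5.
T₂ = T₁ (V₁/V₂)^(γ−1) = 387 × (27.9/9.53)^0.4 = 387 × 1.537 = 594.7 K.
W_by = nCᵥ(T₁ − T₂) = (2.33)(20.79)(387 − 594.7) = -10060 J.

W ≈ -10.1 kJ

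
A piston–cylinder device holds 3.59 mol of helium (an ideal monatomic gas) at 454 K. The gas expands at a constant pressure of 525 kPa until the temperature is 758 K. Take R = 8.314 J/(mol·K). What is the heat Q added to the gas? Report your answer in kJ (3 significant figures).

Q ≈ 22.7 kJ

Isobaric: W = nRΔT = (3.59)(8.314)(304) = 9074 J.
ΔU = nCᵥΔT with Cᵥ = 3R/2: ΔU = (3.59)(12.47)(304) = 13610 J.
Q = ΔU + W = 13610 + 9074 = 22684 J.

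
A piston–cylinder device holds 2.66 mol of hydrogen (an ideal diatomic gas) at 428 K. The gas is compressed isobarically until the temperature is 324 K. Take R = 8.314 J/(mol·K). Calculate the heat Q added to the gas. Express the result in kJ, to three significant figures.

Q ≈ -8.05 kJ

Isobaric: W = nRΔT = (2.66)(8.314)(-104) = -2300 J.
ΔU = nCᵥΔT with Cᵥ = 5R/2: ΔU = (2.66)(20.79)(-104) = -5750 J.
Q = ΔU + W = -5750 − 2300 = -8050 J.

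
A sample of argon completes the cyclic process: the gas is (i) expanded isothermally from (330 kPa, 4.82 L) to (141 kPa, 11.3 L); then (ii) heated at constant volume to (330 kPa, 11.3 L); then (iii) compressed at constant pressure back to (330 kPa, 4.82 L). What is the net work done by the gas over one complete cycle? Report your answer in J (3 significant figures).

W_net ≈ -783 J

Leg (i): W = PᵢVᵢ ln(V_f/Vᵢ) = (1591) ln(11.3/4.82) = 1355 J.
Leg (ii): W = 0.
Leg (iii): W = PΔV = (330)(4.82 − 11.3) = -2138 J.
W_net = 1355 − 2138 = -783.2 J.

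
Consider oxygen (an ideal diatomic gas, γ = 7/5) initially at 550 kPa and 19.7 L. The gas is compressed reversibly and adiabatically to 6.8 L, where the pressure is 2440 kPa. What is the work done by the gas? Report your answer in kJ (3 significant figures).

W ≈ -14.4 kJ

Adiabatic: W = (P₁V₁ − P₂V₂)/(γ − 1) with γ = 7/5.
P₁V₁ = 10835 J, P₂V₂ = 16592 J.
W = (10835 − 16592) / 0.4 = -14393 J.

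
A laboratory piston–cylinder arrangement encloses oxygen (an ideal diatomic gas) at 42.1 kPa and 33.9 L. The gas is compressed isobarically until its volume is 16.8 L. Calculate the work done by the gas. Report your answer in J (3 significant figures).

Isobaric: W = P ΔV.
W = (42.1 kPa)(16.8 − 33.9 L) = (42.1)(-17.1) = -719.9 J.

W ≈ -720 J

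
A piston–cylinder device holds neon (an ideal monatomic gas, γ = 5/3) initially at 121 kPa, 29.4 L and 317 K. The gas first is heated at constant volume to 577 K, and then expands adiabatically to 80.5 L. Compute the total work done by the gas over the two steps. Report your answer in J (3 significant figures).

W_total ≈ 4750 J

Step 1 (isochoric): W = 0 (constant volume).
After step 1: P = 220.2 kPa (V unchanged).
Step 2 (adiabatic): W = (P₁V₁ − P₂V₂)/(γ−1) = (6475 − 3308)/0.667 = 4750 J.
W_total = 0 + 4750 = 4750 J.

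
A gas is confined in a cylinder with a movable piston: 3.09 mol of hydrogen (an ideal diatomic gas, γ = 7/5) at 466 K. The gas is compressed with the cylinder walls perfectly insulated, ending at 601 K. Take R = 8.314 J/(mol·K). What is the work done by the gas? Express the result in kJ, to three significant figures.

Adiabatic ⇒ Q = 0, so W_by = −ΔU = nCᵥ(T₁ − T₂).
Cᵥ = 5R/2 = 20.79 J/(mol·K).
W = (3.09)(20.79)(466 − 601) = -8670 J.

W ≈ -8.67 kJ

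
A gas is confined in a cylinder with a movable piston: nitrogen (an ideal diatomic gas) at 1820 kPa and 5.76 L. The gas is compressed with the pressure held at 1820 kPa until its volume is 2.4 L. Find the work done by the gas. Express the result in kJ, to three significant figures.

W ≈ -6.12 kJ

Isobaric: W = P ΔV.
W = (1820 kPa)(2.4 − 5.76 L) = (1820)(-3.36) = -6115 J.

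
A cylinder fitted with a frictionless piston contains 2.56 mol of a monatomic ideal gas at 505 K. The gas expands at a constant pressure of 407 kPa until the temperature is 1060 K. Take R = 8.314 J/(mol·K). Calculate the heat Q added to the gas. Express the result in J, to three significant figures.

Q ≈ 29500 J

Isobaric: W = nRΔT = (2.56)(8.314)(555) = 11813 J.
ΔU = nCᵥΔT with Cᵥ = 3R/2: ΔU = (2.56)(12.47)(555) = 17719 J.
Q = ΔU + W = 17719 + 11813 = 29531 J.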